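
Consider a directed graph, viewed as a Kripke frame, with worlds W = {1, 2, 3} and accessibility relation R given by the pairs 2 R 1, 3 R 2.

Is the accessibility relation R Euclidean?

Euclidean: no — 2 R 1 and 2 R 1, but not 1 R 1.

No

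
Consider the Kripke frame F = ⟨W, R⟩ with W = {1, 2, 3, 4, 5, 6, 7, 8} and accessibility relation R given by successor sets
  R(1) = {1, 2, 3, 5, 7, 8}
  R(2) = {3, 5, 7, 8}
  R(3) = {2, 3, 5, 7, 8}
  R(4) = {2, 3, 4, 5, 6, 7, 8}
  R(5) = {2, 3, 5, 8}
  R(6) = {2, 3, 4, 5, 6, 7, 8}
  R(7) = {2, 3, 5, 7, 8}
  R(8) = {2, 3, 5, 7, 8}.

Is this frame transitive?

No

Transitive: no — 5 R 2 and 2 R 7, but not 5 R 7.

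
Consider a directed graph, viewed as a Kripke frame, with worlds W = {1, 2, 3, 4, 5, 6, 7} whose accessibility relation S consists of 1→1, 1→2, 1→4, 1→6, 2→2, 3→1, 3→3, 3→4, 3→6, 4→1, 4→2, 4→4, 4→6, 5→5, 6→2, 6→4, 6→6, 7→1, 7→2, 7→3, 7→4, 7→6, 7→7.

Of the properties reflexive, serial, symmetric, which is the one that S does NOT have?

symmetric

Reflexive: yes — every world is S-related to itself.
Serial: yes — every world has a successor (e.g. 1 S 1).
Symmetric: no — 1 S 2 but not 2 S 1.
Only symmetric fails.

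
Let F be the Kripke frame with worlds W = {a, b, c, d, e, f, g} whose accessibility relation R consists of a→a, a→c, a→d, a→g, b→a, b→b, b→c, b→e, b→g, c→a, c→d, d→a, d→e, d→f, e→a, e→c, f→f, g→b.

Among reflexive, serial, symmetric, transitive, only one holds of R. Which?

serial

Reflexive: no — c is not related to itself.
Serial: yes — every world has a successor (e.g. a R a).
Symmetric: no — a R g but not g R a.
Transitive: no — a R d and d R e, but not a R e.
Only serial holds.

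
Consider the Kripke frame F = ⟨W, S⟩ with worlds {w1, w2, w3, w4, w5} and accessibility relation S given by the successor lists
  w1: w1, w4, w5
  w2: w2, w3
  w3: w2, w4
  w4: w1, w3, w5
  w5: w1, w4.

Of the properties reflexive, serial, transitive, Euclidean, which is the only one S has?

Reflexive: no — w3 is not related to itself.
Serial: yes — every world has a successor (e.g. w1 S w1).
Transitive: no — w1 S w4 and w4 S w3, but not w1 S w3.
Euclidean: no — w3 S w2 and w3 S w4, but not w2 S w4.
Only serial holds.

serial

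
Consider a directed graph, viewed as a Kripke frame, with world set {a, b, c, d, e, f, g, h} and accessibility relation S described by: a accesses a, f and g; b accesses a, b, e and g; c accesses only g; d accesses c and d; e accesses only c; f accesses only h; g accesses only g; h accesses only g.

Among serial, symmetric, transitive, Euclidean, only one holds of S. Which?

serial

Serial: yes — every world has a successor (e.g. a S a).
Symmetric: no — a S f but not f S a.
Transitive: no — a S f and f S h, but not a S h.
Euclidean: no — a S f and a S g, but not f S g.
Only serial holds.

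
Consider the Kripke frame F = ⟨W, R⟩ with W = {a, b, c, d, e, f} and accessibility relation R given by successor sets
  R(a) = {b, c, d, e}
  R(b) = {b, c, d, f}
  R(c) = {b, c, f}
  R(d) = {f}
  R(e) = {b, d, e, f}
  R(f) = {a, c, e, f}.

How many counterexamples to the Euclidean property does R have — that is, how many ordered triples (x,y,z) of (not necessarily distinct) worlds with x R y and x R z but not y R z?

Enumerating: (a,b,e), (a,c,d), (a,c,e), (a,d,b), (a,d,c), (a,d,d), (a,d,e), (a,e,c), (b,c,d), (b,d,b), (b,d,c), (b,d,d), … and 15 more.
Total: 27.

27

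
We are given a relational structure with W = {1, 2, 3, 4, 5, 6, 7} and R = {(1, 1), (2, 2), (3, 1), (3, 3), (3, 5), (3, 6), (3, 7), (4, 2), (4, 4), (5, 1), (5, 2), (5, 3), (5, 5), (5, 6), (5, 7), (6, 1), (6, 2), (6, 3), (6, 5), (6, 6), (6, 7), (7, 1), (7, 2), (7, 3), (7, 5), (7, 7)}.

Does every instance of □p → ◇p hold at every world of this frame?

Yes

By correspondence theory, D is valid on a frame iff R is serial.
Serial: yes — every world has a successor (e.g. 1 R 1).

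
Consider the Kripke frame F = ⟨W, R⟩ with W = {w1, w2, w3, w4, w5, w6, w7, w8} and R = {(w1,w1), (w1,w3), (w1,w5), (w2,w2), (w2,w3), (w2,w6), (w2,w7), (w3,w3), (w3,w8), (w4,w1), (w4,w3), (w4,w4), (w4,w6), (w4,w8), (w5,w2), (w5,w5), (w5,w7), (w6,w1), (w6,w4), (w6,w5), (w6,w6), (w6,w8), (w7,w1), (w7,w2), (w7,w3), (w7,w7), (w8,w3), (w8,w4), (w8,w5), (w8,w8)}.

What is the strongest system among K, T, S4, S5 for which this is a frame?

Reflexive (axiom T): yes — every world is R-related to itself.
Transitive (axiom 4): no — w1 R w3 and w3 R w8, but not w1 R w8.
Euclidean (axiom 5): no — w1 R w3 and w1 R w5, but not w3 R w5.
So F validates K, T; S4 would additionally require R to be transitive. The strongest is T.

T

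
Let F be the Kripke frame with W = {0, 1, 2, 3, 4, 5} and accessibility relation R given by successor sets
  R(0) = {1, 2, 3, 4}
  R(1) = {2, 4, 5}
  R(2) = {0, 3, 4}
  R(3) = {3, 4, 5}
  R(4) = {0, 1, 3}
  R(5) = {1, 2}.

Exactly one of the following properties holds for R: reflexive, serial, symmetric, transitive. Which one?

Reflexive: no — 0 is not related to itself.
Serial: yes — every world has a successor (e.g. 0 R 1).
Symmetric: no — 0 R 1 but not 1 R 0.
Transitive: no — 0 R 1 and 1 R 5, but not 0 R 5.
Only serial holds.

serial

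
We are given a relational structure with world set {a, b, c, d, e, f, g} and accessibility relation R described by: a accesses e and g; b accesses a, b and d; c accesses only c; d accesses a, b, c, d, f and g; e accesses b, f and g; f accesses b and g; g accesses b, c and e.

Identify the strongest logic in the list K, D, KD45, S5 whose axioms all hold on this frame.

Serial (axiom D): yes — every world has a successor (e.g. a R e).
Euclidean (axiom 5): no — b R a and b R d, but not a R d.
Transitive (axiom 4): no — a R e and e R b, but not a R b.
Reflexive (axiom T): no — a is not related to itself.
So F validates K, D; KD45 would additionally require R to be Euclidean and transitive. The strongest is D.

D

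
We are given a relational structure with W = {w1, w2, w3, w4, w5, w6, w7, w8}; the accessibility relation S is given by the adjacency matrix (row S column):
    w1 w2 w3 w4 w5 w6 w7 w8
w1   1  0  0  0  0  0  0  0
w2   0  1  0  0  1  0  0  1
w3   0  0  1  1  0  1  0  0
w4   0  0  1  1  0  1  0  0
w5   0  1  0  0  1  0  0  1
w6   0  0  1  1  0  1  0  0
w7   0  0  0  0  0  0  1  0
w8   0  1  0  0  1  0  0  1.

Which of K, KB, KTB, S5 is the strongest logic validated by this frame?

S5

Symmetric (axiom B): yes — every pair in S has its reverse in S.
Reflexive (axiom T): yes — every world is S-related to itself.
Euclidean (axiom 5): yes — any two successors of a common world are S-related.
So F validates K, KB, KTB, S5. The strongest is S5.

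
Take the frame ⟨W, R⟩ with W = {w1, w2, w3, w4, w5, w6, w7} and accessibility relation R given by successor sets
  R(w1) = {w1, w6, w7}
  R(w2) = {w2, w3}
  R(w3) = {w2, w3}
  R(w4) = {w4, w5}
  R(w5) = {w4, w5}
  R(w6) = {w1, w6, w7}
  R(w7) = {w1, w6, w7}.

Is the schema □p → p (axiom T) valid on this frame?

Yes

The schema T characterises exactly the reflexive frames.
Reflexive: yes — every world is R-related to itself.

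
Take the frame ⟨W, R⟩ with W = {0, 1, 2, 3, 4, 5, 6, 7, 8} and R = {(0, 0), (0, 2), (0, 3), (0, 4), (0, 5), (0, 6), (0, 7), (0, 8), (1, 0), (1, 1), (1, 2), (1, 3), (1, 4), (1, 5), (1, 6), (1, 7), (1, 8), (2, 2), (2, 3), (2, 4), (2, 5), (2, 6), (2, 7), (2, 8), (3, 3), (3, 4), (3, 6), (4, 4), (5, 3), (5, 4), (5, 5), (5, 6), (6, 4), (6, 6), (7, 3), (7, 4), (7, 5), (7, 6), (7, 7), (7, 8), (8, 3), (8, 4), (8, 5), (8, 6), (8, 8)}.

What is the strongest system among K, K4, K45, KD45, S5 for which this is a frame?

Transitive (axiom 4): yes — every two-step R-path is closed by a direct edge.
Euclidean (axiom 5): no — 0 R 3 and 0 R 2, but not 3 R 2.
Serial (axiom D): yes — every world has a successor (e.g. 0 R 0).
Reflexive (axiom T): yes — every world is R-related to itself.
So F validates K, K4; K45 would additionally require R to be Euclidean. The strongest is K4.

K4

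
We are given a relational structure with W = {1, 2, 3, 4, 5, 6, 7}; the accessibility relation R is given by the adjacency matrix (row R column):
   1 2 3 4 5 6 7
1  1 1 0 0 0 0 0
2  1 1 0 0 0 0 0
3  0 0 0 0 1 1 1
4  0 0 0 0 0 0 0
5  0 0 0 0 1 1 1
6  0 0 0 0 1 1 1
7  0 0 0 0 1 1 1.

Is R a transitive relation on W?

Yes

Transitive: yes — every two-step R-path is closed by a direct edge.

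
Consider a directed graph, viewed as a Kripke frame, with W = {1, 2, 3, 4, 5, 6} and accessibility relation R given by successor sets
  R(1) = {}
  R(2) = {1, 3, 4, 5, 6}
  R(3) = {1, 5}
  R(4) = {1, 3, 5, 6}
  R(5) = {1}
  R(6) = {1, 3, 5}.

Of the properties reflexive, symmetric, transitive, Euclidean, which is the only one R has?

Reflexive: no — 1 is not related to itself.
Symmetric: no — 2 R 1 but not 1 R 2.
Transitive: yes — every two-step R-path is closed by a direct edge.
Euclidean: no — 2 R 1 and 2 R 3, but not 1 R 3.
Only transitive holds.

transitive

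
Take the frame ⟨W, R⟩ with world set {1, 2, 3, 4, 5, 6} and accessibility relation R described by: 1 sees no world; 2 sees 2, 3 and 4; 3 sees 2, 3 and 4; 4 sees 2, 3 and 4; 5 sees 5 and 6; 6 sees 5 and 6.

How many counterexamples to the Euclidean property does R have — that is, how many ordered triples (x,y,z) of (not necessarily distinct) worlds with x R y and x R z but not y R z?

0

R is Euclidean; there are no such tuples.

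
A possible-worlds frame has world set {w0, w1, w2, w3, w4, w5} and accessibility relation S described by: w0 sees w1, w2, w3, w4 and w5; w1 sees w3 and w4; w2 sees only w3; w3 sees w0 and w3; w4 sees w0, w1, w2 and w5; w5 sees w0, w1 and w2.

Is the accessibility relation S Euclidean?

Euclidean: no — w0 S w1 and w0 S w2, but not w1 S w2.

No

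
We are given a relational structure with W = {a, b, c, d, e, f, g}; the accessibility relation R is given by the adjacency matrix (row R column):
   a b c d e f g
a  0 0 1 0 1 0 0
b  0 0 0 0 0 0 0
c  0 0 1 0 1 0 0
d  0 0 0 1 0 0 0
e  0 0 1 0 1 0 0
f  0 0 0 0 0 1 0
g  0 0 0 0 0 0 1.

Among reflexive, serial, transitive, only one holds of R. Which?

Reflexive: no — a is not related to itself.
Serial: no — b has no R-successor.
Transitive: yes — every two-step R-path is closed by a direct edge.
Only transitive holds.

transitive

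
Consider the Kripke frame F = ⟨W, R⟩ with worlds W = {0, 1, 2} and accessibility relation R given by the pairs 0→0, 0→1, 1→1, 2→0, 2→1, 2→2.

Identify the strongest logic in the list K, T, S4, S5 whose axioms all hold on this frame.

S4

Reflexive (axiom T): yes — every world is R-related to itself.
Transitive (axiom 4): yes — every two-step R-path is closed by a direct edge.
Euclidean (axiom 5): no — 2 R 1 and 2 R 0, but not 1 R 0.
So F validates K, T, S4; S5 would additionally require R to be Euclidean. The strongest is S4.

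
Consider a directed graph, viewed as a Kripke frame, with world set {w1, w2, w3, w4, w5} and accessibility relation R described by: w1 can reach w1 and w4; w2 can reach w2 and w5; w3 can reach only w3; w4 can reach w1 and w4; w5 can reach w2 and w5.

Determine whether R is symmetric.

Symmetric: yes — every pair in R has its reverse in R.

Yes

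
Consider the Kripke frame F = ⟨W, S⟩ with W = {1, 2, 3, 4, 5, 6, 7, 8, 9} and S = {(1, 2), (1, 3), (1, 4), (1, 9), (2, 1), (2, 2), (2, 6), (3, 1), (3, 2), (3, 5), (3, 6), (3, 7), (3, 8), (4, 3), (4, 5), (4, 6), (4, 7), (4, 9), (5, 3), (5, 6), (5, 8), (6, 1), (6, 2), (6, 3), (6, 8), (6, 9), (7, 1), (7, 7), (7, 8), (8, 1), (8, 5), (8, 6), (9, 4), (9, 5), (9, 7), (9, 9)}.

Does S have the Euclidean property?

No

Euclidean: no — 1 S 2 and 1 S 3, but not 2 S 3.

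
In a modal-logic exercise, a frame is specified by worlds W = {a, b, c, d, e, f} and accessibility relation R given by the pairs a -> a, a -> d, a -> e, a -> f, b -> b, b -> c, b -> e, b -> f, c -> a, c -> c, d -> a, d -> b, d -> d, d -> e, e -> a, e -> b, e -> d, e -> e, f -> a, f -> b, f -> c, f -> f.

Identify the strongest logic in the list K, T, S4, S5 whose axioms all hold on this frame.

Reflexive (axiom T): yes — every world is R-related to itself.
Transitive (axiom 4): no — a R d and d R b, but not a R b.
Euclidean (axiom 5): no — a R d and a R f, but not d R f.
So F validates K, T; S4 would additionally require R to be transitive. The strongest is T.

T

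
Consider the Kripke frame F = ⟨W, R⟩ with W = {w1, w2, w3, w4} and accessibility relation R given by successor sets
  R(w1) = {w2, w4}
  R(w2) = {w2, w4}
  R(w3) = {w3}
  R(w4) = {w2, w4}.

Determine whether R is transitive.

Transitive: yes — every two-step R-path is closed by a direct edge.

Yes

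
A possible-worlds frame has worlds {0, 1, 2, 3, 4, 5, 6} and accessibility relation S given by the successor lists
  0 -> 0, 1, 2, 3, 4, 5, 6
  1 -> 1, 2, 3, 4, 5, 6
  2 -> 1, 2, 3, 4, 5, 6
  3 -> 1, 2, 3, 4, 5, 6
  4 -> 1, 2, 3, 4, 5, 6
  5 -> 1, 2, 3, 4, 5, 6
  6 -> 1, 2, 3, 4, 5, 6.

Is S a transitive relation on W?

Transitive: yes — every two-step S-path is closed by a direct edge.

Yes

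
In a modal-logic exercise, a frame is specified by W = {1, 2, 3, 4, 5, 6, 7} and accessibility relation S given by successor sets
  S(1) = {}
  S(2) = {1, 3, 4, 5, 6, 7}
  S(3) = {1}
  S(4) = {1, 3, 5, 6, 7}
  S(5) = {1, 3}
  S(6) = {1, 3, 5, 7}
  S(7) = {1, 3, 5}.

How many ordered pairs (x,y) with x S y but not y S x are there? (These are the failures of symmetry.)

21

Enumerating: (2,1), (2,3), (2,4), (2,5), (2,6), (2,7), (3,1), (4,1), (4,3), (4,5), (4,6), (4,7), … and 9 more.
Total: 21.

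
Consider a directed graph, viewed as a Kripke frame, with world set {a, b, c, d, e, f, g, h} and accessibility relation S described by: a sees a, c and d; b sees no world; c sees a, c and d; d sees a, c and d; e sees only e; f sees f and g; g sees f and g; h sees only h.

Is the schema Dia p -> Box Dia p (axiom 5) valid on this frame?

Yes

Axiom 5 corresponds to the accessibility relation being Euclidean.
Euclidean: yes — any two successors of a common world are S-related.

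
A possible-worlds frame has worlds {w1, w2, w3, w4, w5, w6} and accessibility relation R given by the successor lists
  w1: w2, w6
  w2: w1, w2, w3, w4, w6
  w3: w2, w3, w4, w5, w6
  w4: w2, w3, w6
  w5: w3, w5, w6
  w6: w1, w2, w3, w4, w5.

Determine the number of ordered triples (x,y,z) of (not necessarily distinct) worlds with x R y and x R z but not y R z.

28

Enumerating: (w1,w6,w6), (w2,w1,w1), (w2,w1,w3), (w2,w1,w4), (w2,w3,w1), (w2,w4,w1), (w2,w4,w4), (w2,w6,w6), (w3,w2,w5), (w3,w4,w4), (w3,w4,w5), (w3,w5,w2), … and 16 more.
Total: 28.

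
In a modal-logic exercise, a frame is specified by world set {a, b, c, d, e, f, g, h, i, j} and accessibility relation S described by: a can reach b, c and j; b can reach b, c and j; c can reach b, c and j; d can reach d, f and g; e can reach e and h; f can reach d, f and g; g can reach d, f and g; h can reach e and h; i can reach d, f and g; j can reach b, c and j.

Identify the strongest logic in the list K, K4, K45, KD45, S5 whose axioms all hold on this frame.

KD45

Transitive (axiom 4): yes — every two-step S-path is closed by a direct edge.
Euclidean (axiom 5): yes — any two successors of a common world are S-related.
Serial (axiom D): yes — every world has a successor (e.g. a S b).
Reflexive (axiom T): no — a is not related to itself.
So F validates K, K4, K45, KD45; S5 would additionally require S to be reflexive. The strongest is KD45.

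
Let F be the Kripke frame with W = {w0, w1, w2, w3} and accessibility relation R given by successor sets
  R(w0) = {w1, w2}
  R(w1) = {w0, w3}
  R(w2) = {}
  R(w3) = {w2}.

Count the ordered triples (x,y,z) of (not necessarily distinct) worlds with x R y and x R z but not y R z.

9

Enumerating: (w0,w1,w1), (w0,w1,w2), (w0,w2,w1), (w0,w2,w2), (w1,w0,w0), (w1,w0,w3), (w1,w3,w0), (w1,w3,w3), (w3,w2,w2).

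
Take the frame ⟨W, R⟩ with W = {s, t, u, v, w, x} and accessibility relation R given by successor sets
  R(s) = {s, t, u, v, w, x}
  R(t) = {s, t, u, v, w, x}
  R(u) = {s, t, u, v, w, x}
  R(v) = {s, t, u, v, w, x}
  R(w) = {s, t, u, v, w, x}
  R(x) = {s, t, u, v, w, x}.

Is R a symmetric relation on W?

Symmetric: yes — every pair in R has its reverse in R.

Yes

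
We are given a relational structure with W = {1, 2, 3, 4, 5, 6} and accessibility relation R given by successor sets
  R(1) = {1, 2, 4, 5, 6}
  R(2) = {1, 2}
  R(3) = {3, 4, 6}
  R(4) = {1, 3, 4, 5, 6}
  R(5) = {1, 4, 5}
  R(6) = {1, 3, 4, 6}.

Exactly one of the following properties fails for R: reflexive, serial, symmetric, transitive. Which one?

transitive

Reflexive: yes — every world is R-related to itself.
Serial: yes — every world has a successor (e.g. 1 R 1).
Symmetric: yes — every pair in R has its reverse in R.
Transitive: no — 1 R 4 and 4 R 3, but not 1 R 3.
Only transitive fails.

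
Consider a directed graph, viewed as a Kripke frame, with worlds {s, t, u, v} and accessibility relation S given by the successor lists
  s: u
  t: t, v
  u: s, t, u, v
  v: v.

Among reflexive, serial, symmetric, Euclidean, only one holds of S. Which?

Reflexive: no — s is not related to itself.
Serial: yes — every world has a successor (e.g. s S u).
Symmetric: no — t S v but not v S t.
Euclidean: no — u S s and u S t, but not s S t.
Only serial holds.

serial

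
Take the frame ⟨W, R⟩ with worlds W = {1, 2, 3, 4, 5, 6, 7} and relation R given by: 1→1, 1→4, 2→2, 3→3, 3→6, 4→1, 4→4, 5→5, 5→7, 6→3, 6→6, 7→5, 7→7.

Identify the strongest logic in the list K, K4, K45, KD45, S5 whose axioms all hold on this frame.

Transitive (axiom 4): yes — every two-step R-path is closed by a direct edge.
Euclidean (axiom 5): yes — any two successors of a common world are R-related.
Serial (axiom D): yes — every world has a successor (e.g. 1 R 1).
Reflexive (axiom T): yes — every world is R-related to itself.
So F validates K, K4, K45, KD45, S5. The strongest is S5.

S5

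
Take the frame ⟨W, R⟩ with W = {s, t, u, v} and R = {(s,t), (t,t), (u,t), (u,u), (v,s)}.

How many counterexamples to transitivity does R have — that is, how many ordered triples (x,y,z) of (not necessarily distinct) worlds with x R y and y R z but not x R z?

Enumerating: (v,s,t).

1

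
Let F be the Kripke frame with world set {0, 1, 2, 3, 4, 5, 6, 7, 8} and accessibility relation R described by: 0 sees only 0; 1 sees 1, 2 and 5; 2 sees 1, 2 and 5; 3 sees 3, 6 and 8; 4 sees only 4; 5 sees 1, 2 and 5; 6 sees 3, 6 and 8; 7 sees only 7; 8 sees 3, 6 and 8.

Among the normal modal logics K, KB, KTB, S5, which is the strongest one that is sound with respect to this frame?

S5

Symmetric (axiom B): yes — every pair in R has its reverse in R.
Reflexive (axiom T): yes — every world is R-related to itself.
Euclidean (axiom 5): yes — any two successors of a common world are R-related.
So F validates K, KB, KTB, S5. The strongest is S5.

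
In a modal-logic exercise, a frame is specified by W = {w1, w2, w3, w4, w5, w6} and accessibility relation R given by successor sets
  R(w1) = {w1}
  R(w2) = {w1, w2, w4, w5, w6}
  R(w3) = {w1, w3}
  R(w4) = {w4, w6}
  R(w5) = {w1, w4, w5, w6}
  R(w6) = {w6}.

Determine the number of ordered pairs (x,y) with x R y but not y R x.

Enumerating: (w2,w1), (w2,w4), (w2,w5), (w2,w6), (w3,w1), (w4,w6), (w5,w1), (w5,w4), (w5,w6).

9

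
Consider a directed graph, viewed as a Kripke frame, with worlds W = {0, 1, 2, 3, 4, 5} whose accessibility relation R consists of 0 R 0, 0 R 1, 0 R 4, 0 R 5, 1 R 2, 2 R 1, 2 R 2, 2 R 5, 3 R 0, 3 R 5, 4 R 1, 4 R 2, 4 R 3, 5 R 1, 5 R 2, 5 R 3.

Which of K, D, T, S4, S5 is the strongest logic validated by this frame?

D

Serial (axiom D): yes — every world has a successor (e.g. 0 R 0).
Reflexive (axiom T): no — 1 is not related to itself.
Transitive (axiom 4): no — 0 R 1 and 1 R 2, but not 0 R 2.
Euclidean (axiom 5): no — 0 R 1 and 0 R 4, but not 1 R 4.
So F validates K, D; T would additionally require R to be reflexive. The strongest is D.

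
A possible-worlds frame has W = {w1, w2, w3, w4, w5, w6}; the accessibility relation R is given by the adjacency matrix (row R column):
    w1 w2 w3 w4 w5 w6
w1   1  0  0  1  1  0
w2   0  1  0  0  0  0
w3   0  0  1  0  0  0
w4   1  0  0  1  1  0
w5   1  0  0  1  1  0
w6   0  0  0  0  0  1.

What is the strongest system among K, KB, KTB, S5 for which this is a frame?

Symmetric (axiom B): yes — every pair in R has its reverse in R.
Reflexive (axiom T): yes — every world is R-related to itself.
Euclidean (axiom 5): yes — any two successors of a common world are R-related.
So F validates K, KB, KTB, S5. The strongest is S5.

S5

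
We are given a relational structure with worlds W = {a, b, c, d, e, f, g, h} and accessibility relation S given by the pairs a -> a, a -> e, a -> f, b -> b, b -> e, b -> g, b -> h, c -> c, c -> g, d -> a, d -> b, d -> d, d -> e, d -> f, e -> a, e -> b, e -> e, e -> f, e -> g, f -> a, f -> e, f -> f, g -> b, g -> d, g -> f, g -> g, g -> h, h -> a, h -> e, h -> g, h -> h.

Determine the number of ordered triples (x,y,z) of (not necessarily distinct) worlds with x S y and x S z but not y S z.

36

Enumerating: (b,e,h), (b,g,e), (b,h,b), (c,g,c), (d,a,b), (d,a,d), (d,b,a), (d,b,d), (d,b,f), (d,e,d), (d,f,b), (d,f,d), … and 24 more.
Total: 36.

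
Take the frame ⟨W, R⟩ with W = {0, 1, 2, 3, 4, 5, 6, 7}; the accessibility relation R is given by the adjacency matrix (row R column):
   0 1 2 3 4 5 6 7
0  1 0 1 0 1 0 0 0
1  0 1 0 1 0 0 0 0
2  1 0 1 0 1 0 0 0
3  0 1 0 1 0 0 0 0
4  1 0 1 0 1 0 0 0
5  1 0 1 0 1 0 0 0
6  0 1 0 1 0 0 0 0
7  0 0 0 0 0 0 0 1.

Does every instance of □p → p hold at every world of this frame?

Axiom T corresponds to the accessibility relation being reflexive.
Reflexive: no — 5 is not related to itself.

No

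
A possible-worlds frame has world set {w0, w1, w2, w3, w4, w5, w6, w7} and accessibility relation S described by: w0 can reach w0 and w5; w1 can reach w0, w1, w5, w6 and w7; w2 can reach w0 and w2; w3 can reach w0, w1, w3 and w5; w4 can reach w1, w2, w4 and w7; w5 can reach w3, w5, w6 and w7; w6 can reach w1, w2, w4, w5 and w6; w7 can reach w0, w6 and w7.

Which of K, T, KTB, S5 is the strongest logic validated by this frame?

Reflexive (axiom T): yes — every world is S-related to itself.
Symmetric (axiom B): no — w0 S w5 but not w5 S w0.
Euclidean (axiom 5): no — w1 S w0 and w1 S w6, but not w0 S w6.
So F validates K, T; KTB would additionally require S to be symmetric. The strongest is T.

T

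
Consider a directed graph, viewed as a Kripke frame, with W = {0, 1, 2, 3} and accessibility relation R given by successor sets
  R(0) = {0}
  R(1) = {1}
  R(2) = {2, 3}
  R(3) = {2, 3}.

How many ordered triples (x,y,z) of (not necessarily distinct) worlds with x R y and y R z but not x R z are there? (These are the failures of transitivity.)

0

R is transitive; there are no such tuples.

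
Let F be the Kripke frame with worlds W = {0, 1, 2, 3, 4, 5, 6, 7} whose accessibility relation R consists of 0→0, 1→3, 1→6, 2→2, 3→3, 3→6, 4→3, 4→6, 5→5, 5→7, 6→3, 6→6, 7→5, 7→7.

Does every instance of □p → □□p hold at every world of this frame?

The schema 4 characterises exactly the transitive frames.
Transitive: yes — every two-step R-path is closed by a direct edge.

Yes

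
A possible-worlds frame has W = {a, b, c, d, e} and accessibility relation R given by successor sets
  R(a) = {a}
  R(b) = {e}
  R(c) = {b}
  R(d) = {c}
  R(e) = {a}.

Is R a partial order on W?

Reflexive: no — b is not related to itself.
Transitive: no — b R e and e R a, but not b R a.
Antisymmetric: yes — no distinct pair is related both ways.
So R is not a partial order.

No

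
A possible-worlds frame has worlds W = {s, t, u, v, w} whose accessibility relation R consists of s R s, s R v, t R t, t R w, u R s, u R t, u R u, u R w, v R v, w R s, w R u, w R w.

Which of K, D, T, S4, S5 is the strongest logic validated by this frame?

T

Serial (axiom D): yes — every world has a successor (e.g. s R s).
Reflexive (axiom T): yes — every world is R-related to itself.
Transitive (axiom 4): no — t R w and w R s, but not t R s.
Euclidean (axiom 5): no — u R s and u R t, but not s R t.
So F validates K, D, T; S4 would additionally require R to be transitive. The strongest is T.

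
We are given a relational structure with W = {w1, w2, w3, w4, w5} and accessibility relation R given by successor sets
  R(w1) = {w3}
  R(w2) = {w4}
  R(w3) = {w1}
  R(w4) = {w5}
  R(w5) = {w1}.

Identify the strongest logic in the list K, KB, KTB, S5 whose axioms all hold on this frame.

K

Symmetric (axiom B): no — w2 R w4 but not w4 R w2.
Reflexive (axiom T): no — w1 is not related to itself.
Euclidean (axiom 5): no — w1 R w3 and w1 R w3, but not w3 R w3.
So F validates K; KB would additionally require R to be symmetric. The strongest is K.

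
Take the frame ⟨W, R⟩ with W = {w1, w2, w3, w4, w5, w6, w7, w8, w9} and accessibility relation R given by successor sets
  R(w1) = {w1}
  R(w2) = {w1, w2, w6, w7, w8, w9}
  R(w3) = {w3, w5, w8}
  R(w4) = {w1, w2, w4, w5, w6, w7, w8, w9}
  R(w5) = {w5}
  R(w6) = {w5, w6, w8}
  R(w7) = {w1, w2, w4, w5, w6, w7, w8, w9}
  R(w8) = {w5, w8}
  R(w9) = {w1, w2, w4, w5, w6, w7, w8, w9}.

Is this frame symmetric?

Symmetric: no — w2 R w1 but not w1 R w2.

No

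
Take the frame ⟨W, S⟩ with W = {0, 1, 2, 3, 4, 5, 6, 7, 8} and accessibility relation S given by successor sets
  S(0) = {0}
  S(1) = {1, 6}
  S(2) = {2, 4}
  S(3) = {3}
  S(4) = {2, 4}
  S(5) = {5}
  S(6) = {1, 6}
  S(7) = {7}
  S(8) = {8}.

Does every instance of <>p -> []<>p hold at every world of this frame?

The schema 5 characterises exactly the Euclidean frames.
Euclidean: yes — any two successors of a common world are S-related.

Yes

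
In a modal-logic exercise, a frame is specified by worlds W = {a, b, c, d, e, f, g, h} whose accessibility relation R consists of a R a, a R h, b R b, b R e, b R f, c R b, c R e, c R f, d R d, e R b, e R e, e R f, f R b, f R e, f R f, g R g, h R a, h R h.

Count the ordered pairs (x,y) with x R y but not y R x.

Enumerating: (c,b), (c,e), (c,f).

3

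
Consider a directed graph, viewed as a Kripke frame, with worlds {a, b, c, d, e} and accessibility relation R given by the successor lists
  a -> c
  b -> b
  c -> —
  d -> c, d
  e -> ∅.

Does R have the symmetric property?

No

Symmetric: no — a R c but not c R a.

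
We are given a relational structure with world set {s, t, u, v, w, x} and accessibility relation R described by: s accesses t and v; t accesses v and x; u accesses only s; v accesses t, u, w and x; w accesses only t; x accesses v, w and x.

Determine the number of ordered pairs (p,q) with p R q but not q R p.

8

Enumerating: (s,t), (s,v), (t,x), (u,s), (v,u), (v,w), (w,t), (x,w).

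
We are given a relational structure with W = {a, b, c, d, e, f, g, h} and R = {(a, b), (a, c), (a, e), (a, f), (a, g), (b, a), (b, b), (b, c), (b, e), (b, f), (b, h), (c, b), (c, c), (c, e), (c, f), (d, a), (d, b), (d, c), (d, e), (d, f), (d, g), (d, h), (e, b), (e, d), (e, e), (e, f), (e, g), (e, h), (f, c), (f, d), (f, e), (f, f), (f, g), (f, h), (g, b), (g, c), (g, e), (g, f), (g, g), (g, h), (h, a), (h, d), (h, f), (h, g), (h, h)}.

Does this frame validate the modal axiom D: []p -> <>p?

Yes

The schema D characterises exactly the serial frames.
Serial: yes — every world has a successor (e.g. a R b).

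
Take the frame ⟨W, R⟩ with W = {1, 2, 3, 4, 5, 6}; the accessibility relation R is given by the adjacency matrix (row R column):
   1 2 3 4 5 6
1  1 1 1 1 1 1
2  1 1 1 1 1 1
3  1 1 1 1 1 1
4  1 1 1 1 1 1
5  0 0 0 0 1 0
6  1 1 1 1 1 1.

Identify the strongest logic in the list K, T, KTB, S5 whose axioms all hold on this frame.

Reflexive (axiom T): yes — every world is R-related to itself.
Symmetric (axiom B): no — 1 R 5 but not 5 R 1.
Euclidean (axiom 5): no — 1 R 5 and 1 R 2, but not 5 R 2.
So F validates K, T; KTB would additionally require R to be symmetric. The strongest is T.

T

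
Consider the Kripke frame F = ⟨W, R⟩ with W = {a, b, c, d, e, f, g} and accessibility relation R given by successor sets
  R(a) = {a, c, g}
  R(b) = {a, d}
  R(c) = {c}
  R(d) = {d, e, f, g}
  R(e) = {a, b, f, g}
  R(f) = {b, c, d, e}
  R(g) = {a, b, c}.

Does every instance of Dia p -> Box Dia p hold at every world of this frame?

By correspondence theory, 5 is valid on a frame iff R is Euclidean.
Euclidean: no — a R c and a R g, but not c R g.

No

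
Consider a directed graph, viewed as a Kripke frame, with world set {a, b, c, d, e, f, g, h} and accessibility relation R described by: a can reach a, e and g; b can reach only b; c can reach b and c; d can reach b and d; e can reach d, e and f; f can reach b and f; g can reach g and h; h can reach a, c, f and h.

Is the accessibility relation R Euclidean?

No

Euclidean: no — a R e and a R g, but not e R g.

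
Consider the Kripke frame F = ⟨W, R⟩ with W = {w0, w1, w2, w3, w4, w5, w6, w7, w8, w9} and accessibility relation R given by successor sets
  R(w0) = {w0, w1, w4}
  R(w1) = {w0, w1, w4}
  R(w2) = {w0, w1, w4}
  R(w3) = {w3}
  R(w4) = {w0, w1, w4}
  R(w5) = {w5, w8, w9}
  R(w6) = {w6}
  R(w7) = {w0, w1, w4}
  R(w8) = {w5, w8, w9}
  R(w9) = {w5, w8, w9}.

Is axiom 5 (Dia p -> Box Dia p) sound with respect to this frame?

Axiom 5 corresponds to the accessibility relation being Euclidean.
Euclidean: yes — any two successors of a common world are R-related.

Yes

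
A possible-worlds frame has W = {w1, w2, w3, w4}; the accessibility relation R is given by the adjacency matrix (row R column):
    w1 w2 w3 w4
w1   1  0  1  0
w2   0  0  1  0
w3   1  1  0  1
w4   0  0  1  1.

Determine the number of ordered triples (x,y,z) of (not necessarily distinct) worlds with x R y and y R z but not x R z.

Enumerating: (w1,w3,w2), (w1,w3,w4), (w2,w3,w1), (w2,w3,w2), (w2,w3,w4), (w3,w1,w3), (w3,w2,w3), (w3,w4,w3), (w4,w3,w1), (w4,w3,w2).

10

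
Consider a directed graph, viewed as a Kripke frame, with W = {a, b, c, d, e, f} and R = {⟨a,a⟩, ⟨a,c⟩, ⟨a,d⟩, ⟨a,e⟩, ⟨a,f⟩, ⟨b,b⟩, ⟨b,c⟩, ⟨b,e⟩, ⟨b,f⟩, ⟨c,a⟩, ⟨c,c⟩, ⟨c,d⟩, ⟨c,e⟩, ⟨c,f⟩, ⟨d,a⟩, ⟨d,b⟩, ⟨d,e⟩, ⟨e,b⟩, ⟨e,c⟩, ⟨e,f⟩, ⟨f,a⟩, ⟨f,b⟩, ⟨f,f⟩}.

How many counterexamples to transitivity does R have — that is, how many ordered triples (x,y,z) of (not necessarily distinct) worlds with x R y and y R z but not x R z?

26

Enumerating: (a,d,b), (a,e,b), (a,f,b), (b,c,a), (b,c,d), (b,f,a), (c,d,b), (c,e,b), (c,f,b), (d,a,c), (d,a,d), (d,a,f), … and 14 more.
Total: 26.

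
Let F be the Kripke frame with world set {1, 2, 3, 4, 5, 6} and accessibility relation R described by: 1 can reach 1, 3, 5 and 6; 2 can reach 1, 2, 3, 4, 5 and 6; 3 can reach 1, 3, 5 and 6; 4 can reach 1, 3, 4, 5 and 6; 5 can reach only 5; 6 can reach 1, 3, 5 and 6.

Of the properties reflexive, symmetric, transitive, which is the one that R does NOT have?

symmetric

Reflexive: yes — every world is R-related to itself.
Symmetric: no — 1 R 5 but not 5 R 1.
Transitive: yes — every two-step R-path is closed by a direct edge.
Only symmetric fails.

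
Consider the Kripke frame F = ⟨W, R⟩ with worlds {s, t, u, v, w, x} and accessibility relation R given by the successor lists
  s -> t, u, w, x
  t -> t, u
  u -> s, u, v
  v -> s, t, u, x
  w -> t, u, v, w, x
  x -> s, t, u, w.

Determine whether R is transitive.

Transitive: no — s R u and u R v, but not s R v.

No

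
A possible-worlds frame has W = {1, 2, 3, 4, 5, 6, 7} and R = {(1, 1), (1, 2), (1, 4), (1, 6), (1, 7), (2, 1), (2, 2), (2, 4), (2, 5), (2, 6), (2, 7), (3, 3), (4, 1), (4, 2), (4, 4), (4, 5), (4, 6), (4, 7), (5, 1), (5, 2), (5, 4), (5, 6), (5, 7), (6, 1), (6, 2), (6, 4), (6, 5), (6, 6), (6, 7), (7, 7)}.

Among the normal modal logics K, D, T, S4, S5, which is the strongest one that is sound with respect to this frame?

D

Serial (axiom D): yes — every world has a successor (e.g. 1 R 1).
Reflexive (axiom T): no — 5 is not related to itself.
Transitive (axiom 4): no — 1 R 2 and 2 R 5, but not 1 R 5.
Euclidean (axiom 5): no — 1 R 7 and 1 R 2, but not 7 R 2.
So F validates K, D; T would additionally require R to be reflexive. The strongest is D.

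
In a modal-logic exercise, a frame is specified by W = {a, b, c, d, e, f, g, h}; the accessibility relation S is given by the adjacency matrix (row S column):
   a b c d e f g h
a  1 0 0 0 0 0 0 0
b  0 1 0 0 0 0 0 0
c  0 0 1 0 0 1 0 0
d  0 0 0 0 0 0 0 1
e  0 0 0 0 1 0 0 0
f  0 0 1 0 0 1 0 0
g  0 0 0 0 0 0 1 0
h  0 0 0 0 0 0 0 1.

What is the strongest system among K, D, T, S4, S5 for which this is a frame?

D

Serial (axiom D): yes — every world has a successor (e.g. a S a).
Reflexive (axiom T): no — d is not related to itself.
Transitive (axiom 4): yes — every two-step S-path is closed by a direct edge.
Euclidean (axiom 5): yes — any two successors of a common world are S-related.
So F validates K, D; T would additionally require S to be reflexive. The strongest is D.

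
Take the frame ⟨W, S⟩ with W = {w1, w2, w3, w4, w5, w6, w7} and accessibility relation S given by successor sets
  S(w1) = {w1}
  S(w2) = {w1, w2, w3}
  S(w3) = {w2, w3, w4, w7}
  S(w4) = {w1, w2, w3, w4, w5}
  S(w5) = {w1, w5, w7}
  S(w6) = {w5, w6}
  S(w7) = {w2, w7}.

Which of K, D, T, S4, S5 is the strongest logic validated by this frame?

Serial (axiom D): yes — every world has a successor (e.g. w1 S w1).
Reflexive (axiom T): yes — every world is S-related to itself.
Transitive (axiom 4): no — w2 S w3 and w3 S w4, but not w2 S w4.
Euclidean (axiom 5): no — w2 S w1 and w2 S w3, but not w1 S w3.
So F validates K, D, T; S4 would additionally require S to be transitive. The strongest is T.

T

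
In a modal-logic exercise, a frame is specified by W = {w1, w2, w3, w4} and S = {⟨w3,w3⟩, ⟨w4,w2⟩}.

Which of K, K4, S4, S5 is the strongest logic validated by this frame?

K4

Transitive (axiom 4): yes — every two-step S-path is closed by a direct edge.
Reflexive (axiom T): no — w1 is not related to itself.
Euclidean (axiom 5): no — w4 S w2 and w4 S w2, but not w2 S w2.
So F validates K, K4; S4 would additionally require S to be reflexive. The strongest is K4.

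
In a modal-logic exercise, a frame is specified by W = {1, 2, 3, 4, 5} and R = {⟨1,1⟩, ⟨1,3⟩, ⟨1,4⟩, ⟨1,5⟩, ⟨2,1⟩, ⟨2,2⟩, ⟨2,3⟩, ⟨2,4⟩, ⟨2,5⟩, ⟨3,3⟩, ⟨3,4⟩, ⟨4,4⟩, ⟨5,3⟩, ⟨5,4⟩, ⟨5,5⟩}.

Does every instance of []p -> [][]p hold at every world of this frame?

Yes

Axiom 4 corresponds to the accessibility relation being transitive.
Transitive: yes — every two-step R-path is closed by a direct edge.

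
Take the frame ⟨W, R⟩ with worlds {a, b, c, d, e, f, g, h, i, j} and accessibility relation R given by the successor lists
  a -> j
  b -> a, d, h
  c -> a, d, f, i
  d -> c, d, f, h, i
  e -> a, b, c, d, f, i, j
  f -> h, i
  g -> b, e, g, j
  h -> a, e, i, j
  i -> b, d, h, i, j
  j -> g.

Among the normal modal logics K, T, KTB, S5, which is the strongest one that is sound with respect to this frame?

K

Reflexive (axiom T): no — a is not related to itself.
Symmetric (axiom B): no — a R j but not j R a.
Euclidean (axiom 5): no — b R a and b R d, but not a R d.
So F validates K; T would additionally require R to be reflexive. The strongest is K.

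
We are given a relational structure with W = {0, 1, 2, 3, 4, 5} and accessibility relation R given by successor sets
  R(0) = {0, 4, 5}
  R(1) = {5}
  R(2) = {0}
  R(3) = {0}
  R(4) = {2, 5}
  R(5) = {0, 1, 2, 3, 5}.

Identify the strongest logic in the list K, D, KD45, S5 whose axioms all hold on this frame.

D

Serial (axiom D): yes — every world has a successor (e.g. 0 R 0).
Euclidean (axiom 5): no — 0 R 5 and 0 R 4, but not 5 R 4.
Transitive (axiom 4): no — 0 R 4 and 4 R 2, but not 0 R 2.
Reflexive (axiom T): no — 1 is not related to itself.
So F validates K, D; KD45 would additionally require R to be Euclidean and transitive. The strongest is D.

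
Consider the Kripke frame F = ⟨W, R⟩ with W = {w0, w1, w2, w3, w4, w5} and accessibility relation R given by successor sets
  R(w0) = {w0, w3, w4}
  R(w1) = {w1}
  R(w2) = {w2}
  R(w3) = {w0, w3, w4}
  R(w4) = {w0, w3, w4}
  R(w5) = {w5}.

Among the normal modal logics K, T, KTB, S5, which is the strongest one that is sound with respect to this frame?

S5

Reflexive (axiom T): yes — every world is R-related to itself.
Symmetric (axiom B): yes — every pair in R has its reverse in R.
Euclidean (axiom 5): yes — any two successors of a common world are R-related.
So F validates K, T, KTB, S5. The strongest is S5.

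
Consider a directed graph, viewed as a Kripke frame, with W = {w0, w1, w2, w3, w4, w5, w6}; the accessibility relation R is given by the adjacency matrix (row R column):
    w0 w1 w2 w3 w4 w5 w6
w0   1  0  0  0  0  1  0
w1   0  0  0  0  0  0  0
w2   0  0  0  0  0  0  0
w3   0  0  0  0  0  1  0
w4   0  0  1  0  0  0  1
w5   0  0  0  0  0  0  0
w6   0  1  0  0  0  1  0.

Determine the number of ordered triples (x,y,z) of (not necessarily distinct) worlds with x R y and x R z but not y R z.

Enumerating: (w0,w5,w0), (w0,w5,w5), (w3,w5,w5), (w4,w2,w2), (w4,w2,w6), (w4,w6,w2), (w4,w6,w6), (w6,w1,w1), (w6,w1,w5), (w6,w5,w1), (w6,w5,w5).

11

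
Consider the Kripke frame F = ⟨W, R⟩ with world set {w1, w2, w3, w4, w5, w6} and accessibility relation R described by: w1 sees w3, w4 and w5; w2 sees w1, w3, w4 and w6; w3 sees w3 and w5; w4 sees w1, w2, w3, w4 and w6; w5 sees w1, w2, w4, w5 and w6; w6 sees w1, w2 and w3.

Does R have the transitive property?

No

Transitive: no — w1 R w4 and w4 R w2, but not w1 R w2.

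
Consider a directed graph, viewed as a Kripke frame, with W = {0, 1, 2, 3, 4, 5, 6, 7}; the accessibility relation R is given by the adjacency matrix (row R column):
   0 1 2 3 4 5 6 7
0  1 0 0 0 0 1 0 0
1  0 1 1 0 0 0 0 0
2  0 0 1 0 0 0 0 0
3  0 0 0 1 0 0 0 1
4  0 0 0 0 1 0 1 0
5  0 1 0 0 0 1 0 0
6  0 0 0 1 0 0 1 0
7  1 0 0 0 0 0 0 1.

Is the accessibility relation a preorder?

Reflexive: yes — every world is R-related to itself.
Transitive: no — 0 R 5 and 5 R 1, but not 0 R 1.
So R is not a preorder.

No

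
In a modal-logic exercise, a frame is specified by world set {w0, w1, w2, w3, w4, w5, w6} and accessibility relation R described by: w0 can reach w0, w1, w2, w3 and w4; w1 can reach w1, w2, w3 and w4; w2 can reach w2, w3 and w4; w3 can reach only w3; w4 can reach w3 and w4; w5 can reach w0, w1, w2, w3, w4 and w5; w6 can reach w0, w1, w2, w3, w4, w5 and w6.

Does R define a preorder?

Yes

Reflexive: yes — every world is R-related to itself.
Transitive: yes — every two-step R-path is closed by a direct edge.
So R is a preorder.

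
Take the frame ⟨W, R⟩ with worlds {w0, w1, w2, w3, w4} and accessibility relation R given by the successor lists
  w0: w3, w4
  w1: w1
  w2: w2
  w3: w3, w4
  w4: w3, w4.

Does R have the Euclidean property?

Euclidean: yes — any two successors of a common world are R-related.

Yes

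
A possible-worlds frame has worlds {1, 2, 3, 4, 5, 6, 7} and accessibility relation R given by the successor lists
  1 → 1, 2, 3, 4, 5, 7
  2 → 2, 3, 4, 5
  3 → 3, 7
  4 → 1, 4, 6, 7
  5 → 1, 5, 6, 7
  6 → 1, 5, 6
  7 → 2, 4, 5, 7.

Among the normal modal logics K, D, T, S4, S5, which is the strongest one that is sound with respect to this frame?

T

Serial (axiom D): yes — every world has a successor (e.g. 1 R 1).
Reflexive (axiom T): yes — every world is R-related to itself.
Transitive (axiom 4): no — 1 R 4 and 4 R 6, but not 1 R 6.
Euclidean (axiom 5): no — 1 R 2 and 1 R 7, but not 2 R 7.
So F validates K, D, T; S4 would additionally require R to be transitive. The strongest is T.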